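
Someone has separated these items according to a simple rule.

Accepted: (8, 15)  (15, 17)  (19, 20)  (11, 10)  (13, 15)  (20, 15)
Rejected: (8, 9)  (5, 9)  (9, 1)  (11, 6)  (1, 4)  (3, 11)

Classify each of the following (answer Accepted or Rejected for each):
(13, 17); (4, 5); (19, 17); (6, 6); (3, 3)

Accepted, Rejected, Accepted, Rejected, Rejected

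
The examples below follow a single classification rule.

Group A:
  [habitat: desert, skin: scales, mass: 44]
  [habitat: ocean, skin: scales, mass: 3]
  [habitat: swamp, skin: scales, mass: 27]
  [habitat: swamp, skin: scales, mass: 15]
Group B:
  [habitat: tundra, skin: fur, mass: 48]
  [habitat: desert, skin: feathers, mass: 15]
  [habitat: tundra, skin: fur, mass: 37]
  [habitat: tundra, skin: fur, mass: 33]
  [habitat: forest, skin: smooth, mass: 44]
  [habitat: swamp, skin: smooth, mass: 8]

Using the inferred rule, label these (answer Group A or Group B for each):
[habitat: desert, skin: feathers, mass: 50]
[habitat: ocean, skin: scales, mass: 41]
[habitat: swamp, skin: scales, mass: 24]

Group B, Group A, Group A

The distinguishing property — skin is scales — holds for all the 'Group A' cases and none of the 'Group B' cases.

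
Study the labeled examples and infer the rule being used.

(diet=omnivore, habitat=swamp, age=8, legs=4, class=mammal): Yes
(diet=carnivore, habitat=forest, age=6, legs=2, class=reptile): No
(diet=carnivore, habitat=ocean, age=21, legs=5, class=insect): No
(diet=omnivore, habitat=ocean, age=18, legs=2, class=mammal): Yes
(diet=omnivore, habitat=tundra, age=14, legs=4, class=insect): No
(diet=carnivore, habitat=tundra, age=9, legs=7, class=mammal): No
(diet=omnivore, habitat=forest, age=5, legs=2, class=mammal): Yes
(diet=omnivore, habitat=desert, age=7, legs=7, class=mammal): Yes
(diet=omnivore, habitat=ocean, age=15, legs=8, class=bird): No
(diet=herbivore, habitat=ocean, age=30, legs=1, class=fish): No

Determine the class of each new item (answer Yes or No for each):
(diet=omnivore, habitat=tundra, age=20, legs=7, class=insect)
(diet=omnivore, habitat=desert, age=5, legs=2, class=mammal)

A rule that fits every label: diet is omnivore AND class is mammal — true of each 'Yes' example, false of each 'No' one.

No, Yes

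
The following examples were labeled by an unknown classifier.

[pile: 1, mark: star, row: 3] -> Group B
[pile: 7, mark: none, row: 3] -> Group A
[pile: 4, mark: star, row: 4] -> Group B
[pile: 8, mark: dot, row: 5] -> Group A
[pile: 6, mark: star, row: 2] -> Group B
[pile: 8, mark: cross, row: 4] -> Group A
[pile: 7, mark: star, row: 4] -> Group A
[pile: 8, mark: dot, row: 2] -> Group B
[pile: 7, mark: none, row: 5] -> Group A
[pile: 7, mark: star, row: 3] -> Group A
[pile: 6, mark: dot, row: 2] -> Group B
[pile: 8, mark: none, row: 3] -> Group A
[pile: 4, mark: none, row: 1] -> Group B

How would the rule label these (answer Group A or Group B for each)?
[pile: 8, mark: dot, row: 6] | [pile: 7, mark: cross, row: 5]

Group A, Group A

A rule that fits every label: row ≥ 3 AND pile ≥ 6 — true of each 'Group A' example, false of each 'Group B' one.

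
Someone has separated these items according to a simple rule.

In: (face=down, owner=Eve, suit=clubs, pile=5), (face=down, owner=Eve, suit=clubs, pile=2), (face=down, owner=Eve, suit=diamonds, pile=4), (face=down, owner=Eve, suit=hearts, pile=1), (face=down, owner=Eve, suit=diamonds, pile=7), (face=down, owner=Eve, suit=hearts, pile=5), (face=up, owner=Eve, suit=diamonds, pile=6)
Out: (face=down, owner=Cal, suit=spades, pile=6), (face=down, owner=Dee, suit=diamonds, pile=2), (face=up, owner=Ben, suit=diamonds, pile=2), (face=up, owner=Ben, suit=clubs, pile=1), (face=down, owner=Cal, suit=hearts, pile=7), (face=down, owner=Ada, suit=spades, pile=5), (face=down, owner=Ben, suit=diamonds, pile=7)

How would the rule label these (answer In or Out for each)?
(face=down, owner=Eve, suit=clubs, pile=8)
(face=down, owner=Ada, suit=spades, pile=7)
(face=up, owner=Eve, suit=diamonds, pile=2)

Looking at the examples, the only property every 'In' case has and every 'Out' case lacks is: owner is Eve.
(face=down, owner=Eve, suit=clubs, pile=8): In (owner is Eve). (face=down, owner=Ada, suit=spades, pile=7): Out (owner is Ada). (face=up, owner=Eve, suit=diamonds, pile=2): In (owner is Eve).

In, Out, In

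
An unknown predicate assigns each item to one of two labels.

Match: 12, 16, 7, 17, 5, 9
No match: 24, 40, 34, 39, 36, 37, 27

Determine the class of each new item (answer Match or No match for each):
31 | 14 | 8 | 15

No match, Match, Match, Match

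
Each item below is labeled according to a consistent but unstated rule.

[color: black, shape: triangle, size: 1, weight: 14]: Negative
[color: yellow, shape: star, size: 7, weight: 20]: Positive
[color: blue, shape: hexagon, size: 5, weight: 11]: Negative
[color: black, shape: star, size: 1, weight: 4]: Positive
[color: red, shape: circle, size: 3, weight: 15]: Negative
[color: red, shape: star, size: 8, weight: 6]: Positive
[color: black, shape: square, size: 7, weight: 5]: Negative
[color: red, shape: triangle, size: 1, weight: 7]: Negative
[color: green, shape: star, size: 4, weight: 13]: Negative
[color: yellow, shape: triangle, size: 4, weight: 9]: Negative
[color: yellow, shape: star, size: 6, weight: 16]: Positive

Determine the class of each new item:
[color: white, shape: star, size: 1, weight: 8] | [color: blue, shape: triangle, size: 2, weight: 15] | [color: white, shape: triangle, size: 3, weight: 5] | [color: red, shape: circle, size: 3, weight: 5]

One predicate separates the groups cleanly: shape is star AND size ≠ 4.

Positive, Negative, Negative, Negative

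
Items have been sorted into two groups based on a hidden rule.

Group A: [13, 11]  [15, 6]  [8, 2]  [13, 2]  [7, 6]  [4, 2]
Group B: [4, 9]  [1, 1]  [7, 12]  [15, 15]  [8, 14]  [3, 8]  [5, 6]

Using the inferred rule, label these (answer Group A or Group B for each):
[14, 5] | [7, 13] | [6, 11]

A rule that fits every label: first > second — true of each 'Group A' example, false of each 'Group B' one.
Group A: [14, 5], since 14 > 5. Group B: [7, 13], since 7 < 13. Group B: [6, 11], since 6 < 11.

Group A, Group B, Group B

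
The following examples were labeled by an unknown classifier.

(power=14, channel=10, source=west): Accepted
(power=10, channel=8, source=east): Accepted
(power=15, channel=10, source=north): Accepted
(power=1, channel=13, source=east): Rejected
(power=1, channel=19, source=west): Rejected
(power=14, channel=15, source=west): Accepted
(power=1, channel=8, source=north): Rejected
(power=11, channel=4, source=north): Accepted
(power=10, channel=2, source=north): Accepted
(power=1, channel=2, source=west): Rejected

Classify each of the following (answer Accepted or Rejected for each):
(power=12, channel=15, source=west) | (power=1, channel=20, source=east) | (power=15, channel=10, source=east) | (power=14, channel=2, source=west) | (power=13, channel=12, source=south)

Every 'Accepted' example satisfies: power ≥ 10. None of the 'Rejected' examples do.
(power=12, channel=15, source=west): power = 12, checks out → Accepted. (power=1, channel=20, source=east): power = 1, does not satisfy this → Rejected. (power=15, channel=10, source=east): power = 15, checks out → Accepted. (power=14, channel=2, source=west): power = 14, checks out → Accepted. (power=13, channel=12, source=south): power = 13, checks out → Accepted.

Accepted, Rejected, Accepted, Accepted, Accepted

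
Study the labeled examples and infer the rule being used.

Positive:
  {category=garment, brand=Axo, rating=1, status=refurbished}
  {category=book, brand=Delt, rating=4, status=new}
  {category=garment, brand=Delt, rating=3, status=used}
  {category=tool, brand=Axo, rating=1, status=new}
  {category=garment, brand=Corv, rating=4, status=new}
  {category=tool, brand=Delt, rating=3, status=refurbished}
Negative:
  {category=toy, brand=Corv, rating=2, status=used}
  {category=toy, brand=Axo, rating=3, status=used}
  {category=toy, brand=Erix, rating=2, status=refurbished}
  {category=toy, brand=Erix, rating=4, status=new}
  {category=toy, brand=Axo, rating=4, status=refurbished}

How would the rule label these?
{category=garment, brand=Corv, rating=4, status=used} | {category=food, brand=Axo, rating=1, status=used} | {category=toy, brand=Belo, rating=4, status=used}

Positive, Positive, Negative

The common property of the 'Positive' items is: category is not toy. No 'Negative' item has it.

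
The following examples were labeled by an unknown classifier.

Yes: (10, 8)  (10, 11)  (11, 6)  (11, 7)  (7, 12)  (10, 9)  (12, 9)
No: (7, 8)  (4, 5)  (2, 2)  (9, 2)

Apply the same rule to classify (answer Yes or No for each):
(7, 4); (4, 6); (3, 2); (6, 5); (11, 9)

The common property of the 'Yes' items is: sum ≥ 17. No 'No' item has it.
No: (7, 4), since 7+4 = 11.
No: (4, 6), since 4+6 = 10.
No: (3, 2), since 3+2 = 5.
No: (6, 5), since 6+5 = 11.
Yes: (11, 9), since 11+9 = 20.

No, No, No, No, Yes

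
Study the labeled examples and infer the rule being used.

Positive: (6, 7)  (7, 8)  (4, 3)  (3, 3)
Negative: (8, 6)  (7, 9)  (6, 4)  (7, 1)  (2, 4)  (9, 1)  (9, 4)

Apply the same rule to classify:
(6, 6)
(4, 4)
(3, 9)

Positive, Positive, Negative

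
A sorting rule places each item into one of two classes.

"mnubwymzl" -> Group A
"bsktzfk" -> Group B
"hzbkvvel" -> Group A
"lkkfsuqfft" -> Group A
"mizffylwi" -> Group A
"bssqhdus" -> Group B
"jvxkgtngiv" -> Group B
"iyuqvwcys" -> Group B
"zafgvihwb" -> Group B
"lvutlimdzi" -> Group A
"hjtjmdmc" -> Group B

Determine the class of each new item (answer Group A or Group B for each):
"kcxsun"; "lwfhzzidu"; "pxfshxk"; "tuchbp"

Group B, Group A, Group B, Group B

Every 'Group A' example satisfies: contains 'l'. None of the 'Group B' examples do.
"kcxsun": Group B (no 'l').
"lwfhzzidu": Group A (has 'l').
"pxfshxk": Group B (no 'l').
"tuchbp": Group B (no 'l').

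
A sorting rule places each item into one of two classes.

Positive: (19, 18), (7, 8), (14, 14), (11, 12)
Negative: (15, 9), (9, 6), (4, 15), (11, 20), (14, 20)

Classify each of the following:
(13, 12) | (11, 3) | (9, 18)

The distinguishing property — |first − second| ≤ 1 — holds for all the 'Positive' cases and none of the 'Negative' cases.
(13, 12) — |13−12| = 1, hence Positive. (11, 3) — |11−3| = 8, hence Negative. (9, 18) — |9−18| = 9, hence Negative.

Positive, Negative, Negative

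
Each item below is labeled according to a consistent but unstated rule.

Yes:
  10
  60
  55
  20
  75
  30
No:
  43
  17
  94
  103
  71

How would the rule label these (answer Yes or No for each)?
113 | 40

No, Yes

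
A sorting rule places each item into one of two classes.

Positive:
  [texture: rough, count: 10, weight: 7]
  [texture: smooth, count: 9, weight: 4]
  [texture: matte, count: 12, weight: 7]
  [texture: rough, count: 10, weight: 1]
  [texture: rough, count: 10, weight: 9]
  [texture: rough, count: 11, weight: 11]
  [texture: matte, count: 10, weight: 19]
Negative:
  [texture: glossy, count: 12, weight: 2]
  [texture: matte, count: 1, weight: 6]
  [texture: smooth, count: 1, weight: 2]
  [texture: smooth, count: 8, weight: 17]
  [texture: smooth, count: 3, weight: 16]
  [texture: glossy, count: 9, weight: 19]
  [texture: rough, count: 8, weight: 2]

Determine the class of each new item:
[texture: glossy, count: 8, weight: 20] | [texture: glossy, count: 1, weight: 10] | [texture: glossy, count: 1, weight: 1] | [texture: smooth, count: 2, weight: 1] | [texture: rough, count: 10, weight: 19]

The simplest hypothesis consistent with all the labels is: texture is not glossy AND count ≥ 9.
Negative: [texture: glossy, count: 8, weight: 20], since texture is glossy, count = 8.
Negative: [texture: glossy, count: 1, weight: 10], since texture is glossy, count = 1.
Negative: [texture: glossy, count: 1, weight: 1], since texture is glossy, count = 1.
Negative: [texture: smooth, count: 2, weight: 1], since texture is smooth, count = 2.
Positive: [texture: rough, count: 10, weight: 19], since texture is rough, count = 10.

Negative, Negative, Negative, Negative, Positive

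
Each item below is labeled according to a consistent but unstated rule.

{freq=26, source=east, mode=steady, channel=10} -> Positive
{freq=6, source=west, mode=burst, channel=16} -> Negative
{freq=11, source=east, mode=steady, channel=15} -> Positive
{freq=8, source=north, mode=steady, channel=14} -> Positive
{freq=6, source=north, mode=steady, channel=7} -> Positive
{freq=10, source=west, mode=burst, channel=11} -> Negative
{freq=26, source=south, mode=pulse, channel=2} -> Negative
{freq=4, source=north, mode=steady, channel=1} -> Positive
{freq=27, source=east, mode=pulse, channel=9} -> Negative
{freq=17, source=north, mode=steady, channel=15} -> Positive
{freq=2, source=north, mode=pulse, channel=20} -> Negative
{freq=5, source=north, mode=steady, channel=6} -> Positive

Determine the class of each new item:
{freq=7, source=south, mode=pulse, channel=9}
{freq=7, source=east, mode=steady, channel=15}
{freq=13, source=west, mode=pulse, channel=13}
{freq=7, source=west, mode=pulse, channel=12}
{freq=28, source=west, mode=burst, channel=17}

The common property of the 'Positive' items is: mode is steady. No 'Negative' item has it.
{freq=7, source=south, mode=pulse, channel=9}: mode is pulse — fails this test, so Negative. {freq=7, source=east, mode=steady, channel=15}: mode is steady — has this property, so Positive. {freq=13, source=west, mode=pulse, channel=13}: mode is pulse — fails this test, so Negative. {freq=7, source=west, mode=pulse, channel=12}: mode is pulse — fails this test, so Negative. {freq=28, source=west, mode=burst, channel=17}: mode is burst — fails this test, so Negative.

Negative, Positive, Negative, Negative, Negative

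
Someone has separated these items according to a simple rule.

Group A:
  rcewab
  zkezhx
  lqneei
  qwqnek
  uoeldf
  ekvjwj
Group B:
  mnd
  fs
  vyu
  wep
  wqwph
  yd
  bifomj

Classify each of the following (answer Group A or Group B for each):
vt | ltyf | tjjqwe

'Group A' ⟺ even length AND contains 'e'.
vt: length 2, no 'e' — fails the rule, so Group B.
ltyf: length 4, no 'e' — fails the rule, so Group B.
tjjqwe: length 6, has 'e' — fits, so Group A.

Group B, Group B, Group A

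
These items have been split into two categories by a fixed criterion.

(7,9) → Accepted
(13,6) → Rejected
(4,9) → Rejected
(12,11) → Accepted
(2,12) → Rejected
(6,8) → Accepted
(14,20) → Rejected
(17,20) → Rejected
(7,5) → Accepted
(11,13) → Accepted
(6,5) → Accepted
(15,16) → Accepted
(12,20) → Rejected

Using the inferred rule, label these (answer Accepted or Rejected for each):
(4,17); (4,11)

Every 'Accepted' example satisfies: |first − second| ≤ 2. None of the 'Rejected' examples do.
Rejected: (4,17), since |4−17| = 13.
Rejected: (4,11), since |4−11| = 7.

Rejected, Rejected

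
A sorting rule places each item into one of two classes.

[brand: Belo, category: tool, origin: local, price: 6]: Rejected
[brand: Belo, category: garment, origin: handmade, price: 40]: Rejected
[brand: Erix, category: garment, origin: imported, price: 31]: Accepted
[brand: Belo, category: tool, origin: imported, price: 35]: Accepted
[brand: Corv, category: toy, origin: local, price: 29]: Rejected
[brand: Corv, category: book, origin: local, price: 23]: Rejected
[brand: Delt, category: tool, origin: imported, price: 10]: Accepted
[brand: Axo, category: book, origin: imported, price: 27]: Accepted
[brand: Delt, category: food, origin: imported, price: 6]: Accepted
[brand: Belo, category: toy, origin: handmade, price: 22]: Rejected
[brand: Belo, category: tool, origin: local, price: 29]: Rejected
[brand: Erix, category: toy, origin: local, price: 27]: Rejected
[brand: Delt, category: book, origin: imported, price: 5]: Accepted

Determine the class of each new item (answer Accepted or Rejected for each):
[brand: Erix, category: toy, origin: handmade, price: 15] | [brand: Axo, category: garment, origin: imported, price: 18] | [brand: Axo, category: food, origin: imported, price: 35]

Rejected, Accepted, Accepted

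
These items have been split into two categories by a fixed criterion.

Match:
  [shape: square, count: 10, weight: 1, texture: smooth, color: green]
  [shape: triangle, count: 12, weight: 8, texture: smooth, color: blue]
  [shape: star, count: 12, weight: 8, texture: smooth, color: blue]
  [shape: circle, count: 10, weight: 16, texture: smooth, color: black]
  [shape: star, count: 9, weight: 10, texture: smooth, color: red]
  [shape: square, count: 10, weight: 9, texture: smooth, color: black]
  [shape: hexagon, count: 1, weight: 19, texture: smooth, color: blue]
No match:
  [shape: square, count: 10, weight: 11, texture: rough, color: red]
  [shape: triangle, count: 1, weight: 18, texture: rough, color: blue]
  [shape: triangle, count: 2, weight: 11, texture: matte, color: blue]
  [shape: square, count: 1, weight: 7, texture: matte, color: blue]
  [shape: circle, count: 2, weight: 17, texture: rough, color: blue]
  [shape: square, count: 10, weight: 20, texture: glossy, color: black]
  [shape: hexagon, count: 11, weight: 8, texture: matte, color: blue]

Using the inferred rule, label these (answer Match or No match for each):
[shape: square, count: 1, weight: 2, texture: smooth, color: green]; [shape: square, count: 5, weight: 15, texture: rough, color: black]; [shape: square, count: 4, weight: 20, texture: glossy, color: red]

The simplest hypothesis consistent with all the labels is: texture is smooth.

Match, No match, No match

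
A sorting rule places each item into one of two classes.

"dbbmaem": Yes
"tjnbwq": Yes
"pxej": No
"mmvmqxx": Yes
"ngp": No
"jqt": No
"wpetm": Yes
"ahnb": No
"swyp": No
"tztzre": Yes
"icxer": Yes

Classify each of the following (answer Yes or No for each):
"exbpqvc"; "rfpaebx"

Yes, Yes

The pattern is that an item is 'Yes' exactly when: length ≥ 5.
"exbpqvc" — length 7, hence Yes.
"rfpaebx" — length 7, hence Yes.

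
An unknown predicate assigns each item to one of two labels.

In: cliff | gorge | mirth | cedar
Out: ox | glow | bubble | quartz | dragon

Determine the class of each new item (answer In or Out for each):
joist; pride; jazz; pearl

One predicate separates the groups cleanly: odd length.
joist: length 5, checks out → In. pride: length 5, checks out → In. jazz: length 4, lacks this property → Out. pearl: length 5, checks out → In.

In, In, Out, In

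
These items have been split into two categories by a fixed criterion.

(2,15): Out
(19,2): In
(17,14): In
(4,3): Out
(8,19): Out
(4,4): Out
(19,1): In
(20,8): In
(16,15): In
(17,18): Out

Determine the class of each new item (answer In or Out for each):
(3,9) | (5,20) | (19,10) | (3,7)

A rule that fits every label: first > second AND sum ≥ 8 — true of each 'In' example, false of each 'Out' one.
(3,9): 3 < 9, 3+9 = 12 — lacks this property, so Out.
(5,20): 5 < 20, 5+20 = 25 — lacks this property, so Out.
(19,10): 19 > 10, 19+10 = 29 — checks out, so In.
(3,7): 3 < 7, 3+7 = 10 — lacks this property, so Out.

Out, Out, In, Out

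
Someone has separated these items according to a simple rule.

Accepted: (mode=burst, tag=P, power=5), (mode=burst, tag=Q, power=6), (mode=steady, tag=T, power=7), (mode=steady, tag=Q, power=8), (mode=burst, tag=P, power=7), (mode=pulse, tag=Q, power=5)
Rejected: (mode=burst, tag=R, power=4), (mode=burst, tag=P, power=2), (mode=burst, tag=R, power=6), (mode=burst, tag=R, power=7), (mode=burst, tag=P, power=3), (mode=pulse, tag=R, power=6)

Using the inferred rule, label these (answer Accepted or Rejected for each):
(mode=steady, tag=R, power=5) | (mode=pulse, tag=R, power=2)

Rejected, Rejected

The common property of the 'Accepted' items is: tag is not R AND power ≥ 4. No 'Rejected' item has it.
(mode=steady, tag=R, power=5): tag is R, power = 5, does not satisfy this → Rejected.
(mode=pulse, tag=R, power=2): tag is R, power = 2, does not satisfy this → Rejected.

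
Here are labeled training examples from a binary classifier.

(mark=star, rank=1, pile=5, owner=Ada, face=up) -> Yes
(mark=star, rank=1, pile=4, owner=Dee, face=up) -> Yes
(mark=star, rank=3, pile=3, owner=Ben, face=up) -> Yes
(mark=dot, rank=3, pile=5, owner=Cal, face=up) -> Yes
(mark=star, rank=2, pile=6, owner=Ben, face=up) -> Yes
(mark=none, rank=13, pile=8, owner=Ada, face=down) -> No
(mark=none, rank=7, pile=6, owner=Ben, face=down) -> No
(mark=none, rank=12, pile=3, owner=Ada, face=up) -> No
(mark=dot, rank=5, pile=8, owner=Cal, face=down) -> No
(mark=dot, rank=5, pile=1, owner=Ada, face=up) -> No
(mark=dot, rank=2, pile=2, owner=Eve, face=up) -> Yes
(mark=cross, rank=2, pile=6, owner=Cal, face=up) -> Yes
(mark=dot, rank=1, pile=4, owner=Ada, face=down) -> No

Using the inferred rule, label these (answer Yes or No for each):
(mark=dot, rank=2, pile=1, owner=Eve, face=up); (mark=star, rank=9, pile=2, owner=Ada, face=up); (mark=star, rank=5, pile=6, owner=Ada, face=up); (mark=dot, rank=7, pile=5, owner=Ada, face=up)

Yes, No, No, No

'Yes' ⟺ face is up AND rank ≤ 3.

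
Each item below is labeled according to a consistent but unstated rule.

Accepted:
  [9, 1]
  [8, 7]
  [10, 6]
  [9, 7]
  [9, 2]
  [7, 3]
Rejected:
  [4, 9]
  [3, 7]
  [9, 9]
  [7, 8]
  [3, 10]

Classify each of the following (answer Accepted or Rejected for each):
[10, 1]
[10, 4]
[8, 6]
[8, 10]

Accepted, Accepted, Accepted, Rejected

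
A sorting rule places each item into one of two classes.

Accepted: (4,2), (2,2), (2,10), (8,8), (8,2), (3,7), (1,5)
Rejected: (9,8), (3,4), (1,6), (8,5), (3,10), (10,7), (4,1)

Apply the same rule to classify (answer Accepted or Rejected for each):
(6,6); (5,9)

Accepted, Accepted

One predicate separates the groups cleanly: sum is even.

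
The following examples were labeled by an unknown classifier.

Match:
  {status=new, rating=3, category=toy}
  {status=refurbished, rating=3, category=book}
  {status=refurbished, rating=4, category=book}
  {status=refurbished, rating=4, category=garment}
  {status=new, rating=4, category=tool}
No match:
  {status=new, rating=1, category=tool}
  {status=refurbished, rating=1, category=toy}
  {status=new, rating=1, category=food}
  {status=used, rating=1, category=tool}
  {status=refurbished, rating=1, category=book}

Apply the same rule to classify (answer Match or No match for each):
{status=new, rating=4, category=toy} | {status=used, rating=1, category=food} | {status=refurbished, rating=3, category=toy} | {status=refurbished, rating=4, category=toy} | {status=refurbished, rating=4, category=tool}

Match, No match, Match, Match, Match

The distinguishing property — rating ≥ 3 — holds for all the 'Match' cases and none of the 'No match' cases.
Match: {status=new, rating=4, category=toy}, since rating = 4.
No match: {status=used, rating=1, category=food}, since rating = 1.
Match: {status=refurbished, rating=3, category=toy}, since rating = 3.
Match: {status=refurbished, rating=4, category=toy}, since rating = 4.
Match: {status=refurbished, rating=4, category=tool}, since rating = 4.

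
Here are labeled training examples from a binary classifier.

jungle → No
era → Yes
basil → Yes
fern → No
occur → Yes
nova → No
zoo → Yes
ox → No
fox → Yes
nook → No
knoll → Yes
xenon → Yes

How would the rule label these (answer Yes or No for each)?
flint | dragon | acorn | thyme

Every 'Yes' example satisfies: odd length. None of the 'No' examples do.
flint → length 5 → Yes. dragon → length 6 → No. acorn → length 5 → Yes. thyme → length 5 → Yes.

Yes, No, Yes, Yes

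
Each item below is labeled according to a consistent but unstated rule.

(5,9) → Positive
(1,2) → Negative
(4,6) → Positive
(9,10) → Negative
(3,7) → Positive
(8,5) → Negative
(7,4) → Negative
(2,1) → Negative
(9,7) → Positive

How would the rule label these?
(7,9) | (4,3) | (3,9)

Comparing the two groups points to one rule — sum is even.
Positive: (7,9), since 7+9 = 16.
Negative: (4,3), since 4+3 = 7.
Positive: (3,9), since 3+9 = 12.

Positive, Negative, Positive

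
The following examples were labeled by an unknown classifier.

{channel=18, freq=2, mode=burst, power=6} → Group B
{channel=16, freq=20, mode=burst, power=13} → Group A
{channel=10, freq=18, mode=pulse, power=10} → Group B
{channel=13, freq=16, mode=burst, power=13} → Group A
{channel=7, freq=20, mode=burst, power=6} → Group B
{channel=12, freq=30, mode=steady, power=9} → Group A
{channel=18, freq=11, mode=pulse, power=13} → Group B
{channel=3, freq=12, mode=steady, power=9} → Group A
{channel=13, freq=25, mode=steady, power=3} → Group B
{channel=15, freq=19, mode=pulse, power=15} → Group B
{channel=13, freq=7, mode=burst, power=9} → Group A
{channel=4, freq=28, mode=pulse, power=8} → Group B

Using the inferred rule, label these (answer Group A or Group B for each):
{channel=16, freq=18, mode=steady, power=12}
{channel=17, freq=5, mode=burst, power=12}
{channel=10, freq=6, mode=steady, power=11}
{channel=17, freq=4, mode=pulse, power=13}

All 'Group A' examples share one property — mode is not pulse AND power ≥ 8 — and every 'Group B' example lacks it.
{channel=16, freq=18, mode=steady, power=12} — mode is steady, power = 12, hence Group A. {channel=17, freq=5, mode=burst, power=12} — mode is burst, power = 12, hence Group A. {channel=10, freq=6, mode=steady, power=11} — mode is steady, power = 11, hence Group A. {channel=17, freq=4, mode=pulse, power=13} — mode is pulse, power = 13, hence Group B.

Group A, Group A, Group A, Group B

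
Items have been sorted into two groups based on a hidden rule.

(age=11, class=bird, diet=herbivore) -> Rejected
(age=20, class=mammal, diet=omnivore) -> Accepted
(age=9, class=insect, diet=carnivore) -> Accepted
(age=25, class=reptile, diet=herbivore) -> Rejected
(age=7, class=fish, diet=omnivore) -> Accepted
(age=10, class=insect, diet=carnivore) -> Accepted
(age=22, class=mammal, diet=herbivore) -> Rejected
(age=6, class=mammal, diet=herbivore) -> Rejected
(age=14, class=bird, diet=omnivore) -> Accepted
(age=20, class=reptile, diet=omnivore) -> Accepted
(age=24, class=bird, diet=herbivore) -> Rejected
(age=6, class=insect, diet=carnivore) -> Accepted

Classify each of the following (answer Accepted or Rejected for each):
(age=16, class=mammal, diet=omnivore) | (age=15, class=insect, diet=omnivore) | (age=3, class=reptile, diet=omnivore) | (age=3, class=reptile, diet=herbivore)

Accepted, Accepted, Accepted, Rejected

Every 'Accepted' example satisfies: diet is not herbivore. None of the 'Rejected' examples do.
(age=16, class=mammal, diet=omnivore): diet is omnivore — has this property, so Accepted. (age=15, class=insect, diet=omnivore): diet is omnivore — has this property, so Accepted. (age=3, class=reptile, diet=omnivore): diet is omnivore — has this property, so Accepted. (age=3, class=reptile, diet=herbivore): diet is herbivore — fails the rule, so Rejected.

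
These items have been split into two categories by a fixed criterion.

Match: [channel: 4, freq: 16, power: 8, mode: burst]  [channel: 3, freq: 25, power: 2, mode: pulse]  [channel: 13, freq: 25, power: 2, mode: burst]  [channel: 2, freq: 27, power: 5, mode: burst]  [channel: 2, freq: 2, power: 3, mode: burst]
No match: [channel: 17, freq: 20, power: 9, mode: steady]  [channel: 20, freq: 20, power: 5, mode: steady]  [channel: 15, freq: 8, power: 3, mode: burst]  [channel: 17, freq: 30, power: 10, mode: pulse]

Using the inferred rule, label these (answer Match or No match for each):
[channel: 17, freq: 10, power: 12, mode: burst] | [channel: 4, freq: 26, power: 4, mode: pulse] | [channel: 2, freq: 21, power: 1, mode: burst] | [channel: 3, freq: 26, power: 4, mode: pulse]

No match, Match, Match, Match

Every 'Match' example satisfies: channel ≤ 13. None of the 'No match' examples do.
[channel: 17, freq: 10, power: 12, mode: burst]: No match (channel = 17). [channel: 4, freq: 26, power: 4, mode: pulse]: Match (channel = 4). [channel: 2, freq: 21, power: 1, mode: burst]: Match (channel = 2). [channel: 3, freq: 26, power: 4, mode: pulse]: Match (channel = 3).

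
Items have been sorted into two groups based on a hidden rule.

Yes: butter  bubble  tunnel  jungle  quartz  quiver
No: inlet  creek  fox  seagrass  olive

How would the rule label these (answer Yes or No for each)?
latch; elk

One predicate separates the groups cleanly: contains 'u'.
latch → no 'u' → No.
elk → no 'u' → No.

No, No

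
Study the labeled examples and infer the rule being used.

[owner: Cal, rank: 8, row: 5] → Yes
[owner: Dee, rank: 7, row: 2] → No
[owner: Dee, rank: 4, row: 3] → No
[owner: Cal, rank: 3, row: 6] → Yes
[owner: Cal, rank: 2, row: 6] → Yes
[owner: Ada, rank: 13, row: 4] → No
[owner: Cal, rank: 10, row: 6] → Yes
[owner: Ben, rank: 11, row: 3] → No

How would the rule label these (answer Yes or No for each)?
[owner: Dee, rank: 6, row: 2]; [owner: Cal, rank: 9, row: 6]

The simplest hypothesis consistent with all the labels is: owner is Cal.
[owner: Dee, rank: 6, row: 2] → owner is Dee → No.
[owner: Cal, rank: 9, row: 6] → owner is Cal → Yes.

No, Yes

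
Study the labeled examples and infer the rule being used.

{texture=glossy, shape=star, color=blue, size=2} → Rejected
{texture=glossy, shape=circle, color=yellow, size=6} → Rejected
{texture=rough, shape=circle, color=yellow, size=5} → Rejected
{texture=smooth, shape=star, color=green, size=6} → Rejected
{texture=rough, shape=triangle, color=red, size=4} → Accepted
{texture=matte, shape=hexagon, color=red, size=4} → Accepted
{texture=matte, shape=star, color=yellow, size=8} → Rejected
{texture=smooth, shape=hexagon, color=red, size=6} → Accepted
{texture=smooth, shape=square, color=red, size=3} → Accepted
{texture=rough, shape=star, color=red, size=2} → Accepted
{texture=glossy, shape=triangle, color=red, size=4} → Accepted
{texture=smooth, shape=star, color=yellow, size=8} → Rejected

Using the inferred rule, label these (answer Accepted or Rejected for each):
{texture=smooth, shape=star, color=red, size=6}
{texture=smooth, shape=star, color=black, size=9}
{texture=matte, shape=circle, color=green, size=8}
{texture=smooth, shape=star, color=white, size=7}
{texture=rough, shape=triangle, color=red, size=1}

Accepted, Rejected, Rejected, Rejected, Accepted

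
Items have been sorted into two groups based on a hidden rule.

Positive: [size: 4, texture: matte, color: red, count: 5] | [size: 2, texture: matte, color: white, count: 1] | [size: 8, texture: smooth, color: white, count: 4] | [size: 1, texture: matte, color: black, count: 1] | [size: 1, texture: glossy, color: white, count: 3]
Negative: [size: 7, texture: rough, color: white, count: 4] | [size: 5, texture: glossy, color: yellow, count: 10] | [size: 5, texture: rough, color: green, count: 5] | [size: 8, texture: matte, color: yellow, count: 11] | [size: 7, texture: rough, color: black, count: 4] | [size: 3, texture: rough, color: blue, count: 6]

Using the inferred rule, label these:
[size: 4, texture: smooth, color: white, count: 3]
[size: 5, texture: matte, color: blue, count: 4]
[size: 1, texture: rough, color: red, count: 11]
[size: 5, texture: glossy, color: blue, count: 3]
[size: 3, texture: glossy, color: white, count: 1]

Positive, Positive, Negative, Positive, Positive

A rule that fits every label: texture is not rough AND count ≤ 5 — true of each 'Positive' example, false of each 'Negative' one.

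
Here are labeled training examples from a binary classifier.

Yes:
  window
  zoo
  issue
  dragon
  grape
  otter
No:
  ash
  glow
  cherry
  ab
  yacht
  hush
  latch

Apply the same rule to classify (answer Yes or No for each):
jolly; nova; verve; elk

One predicate separates the groups cleanly: has ≥ 2 vowels.

No, Yes, Yes, No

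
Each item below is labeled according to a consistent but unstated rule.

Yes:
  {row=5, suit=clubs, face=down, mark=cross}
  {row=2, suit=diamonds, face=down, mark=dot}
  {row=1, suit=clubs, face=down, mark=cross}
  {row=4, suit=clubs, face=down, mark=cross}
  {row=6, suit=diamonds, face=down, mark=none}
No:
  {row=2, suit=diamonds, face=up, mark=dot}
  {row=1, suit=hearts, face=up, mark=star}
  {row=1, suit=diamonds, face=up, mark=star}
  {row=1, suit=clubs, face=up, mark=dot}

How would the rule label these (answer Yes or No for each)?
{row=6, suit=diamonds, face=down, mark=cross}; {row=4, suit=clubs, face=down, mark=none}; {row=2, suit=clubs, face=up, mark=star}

Yes, Yes, No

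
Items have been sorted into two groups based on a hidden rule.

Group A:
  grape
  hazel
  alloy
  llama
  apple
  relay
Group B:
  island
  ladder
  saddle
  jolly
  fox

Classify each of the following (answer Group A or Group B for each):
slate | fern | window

Rule: odd length AND contains 'a'. This holds for each 'Group A' example and fails for each 'Group B' one.
slate → length 5, has 'a' → Group A.
fern → length 4, no 'a' → Group B.
window → length 6, no 'a' → Group B.

Group A, Group B, Group B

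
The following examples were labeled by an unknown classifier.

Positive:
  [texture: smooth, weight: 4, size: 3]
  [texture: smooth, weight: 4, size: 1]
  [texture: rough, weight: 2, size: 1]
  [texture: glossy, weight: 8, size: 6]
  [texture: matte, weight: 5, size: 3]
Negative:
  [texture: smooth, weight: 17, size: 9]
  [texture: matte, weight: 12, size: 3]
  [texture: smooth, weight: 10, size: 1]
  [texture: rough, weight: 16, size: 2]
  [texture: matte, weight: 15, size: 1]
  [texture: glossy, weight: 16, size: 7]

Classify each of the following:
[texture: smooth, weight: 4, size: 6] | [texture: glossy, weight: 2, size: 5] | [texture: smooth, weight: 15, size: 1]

Positive, Positive, Negative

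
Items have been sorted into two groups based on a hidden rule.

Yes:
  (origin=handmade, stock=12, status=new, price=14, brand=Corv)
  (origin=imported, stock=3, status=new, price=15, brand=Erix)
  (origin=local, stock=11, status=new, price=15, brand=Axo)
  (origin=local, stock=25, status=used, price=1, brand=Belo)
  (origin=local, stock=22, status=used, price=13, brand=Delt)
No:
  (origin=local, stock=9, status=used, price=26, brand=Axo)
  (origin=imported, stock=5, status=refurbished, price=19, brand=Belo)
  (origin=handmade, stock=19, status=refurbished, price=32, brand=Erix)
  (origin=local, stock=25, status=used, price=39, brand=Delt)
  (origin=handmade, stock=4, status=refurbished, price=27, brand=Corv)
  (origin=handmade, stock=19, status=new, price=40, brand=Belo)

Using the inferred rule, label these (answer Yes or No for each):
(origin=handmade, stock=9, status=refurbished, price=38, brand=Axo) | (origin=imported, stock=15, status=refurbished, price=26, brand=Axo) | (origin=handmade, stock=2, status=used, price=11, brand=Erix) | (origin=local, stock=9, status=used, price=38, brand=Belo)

No, No, Yes, No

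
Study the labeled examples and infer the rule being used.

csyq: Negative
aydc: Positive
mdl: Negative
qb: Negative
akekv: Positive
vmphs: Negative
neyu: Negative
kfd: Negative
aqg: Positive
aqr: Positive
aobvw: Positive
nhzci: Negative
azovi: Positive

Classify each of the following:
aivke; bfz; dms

Positive, Negative, Negative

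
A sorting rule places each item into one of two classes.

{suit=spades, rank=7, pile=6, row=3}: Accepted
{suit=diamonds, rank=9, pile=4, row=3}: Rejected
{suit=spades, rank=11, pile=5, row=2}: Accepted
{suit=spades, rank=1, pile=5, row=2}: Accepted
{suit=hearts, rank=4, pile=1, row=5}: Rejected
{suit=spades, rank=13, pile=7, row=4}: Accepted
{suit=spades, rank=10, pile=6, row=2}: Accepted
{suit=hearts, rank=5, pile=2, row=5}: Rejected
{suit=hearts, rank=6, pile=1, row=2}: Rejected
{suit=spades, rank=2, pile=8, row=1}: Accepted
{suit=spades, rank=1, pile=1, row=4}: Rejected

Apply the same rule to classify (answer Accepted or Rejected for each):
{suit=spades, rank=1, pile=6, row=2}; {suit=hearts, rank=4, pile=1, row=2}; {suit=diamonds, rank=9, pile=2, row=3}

Accepted, Rejected, Rejected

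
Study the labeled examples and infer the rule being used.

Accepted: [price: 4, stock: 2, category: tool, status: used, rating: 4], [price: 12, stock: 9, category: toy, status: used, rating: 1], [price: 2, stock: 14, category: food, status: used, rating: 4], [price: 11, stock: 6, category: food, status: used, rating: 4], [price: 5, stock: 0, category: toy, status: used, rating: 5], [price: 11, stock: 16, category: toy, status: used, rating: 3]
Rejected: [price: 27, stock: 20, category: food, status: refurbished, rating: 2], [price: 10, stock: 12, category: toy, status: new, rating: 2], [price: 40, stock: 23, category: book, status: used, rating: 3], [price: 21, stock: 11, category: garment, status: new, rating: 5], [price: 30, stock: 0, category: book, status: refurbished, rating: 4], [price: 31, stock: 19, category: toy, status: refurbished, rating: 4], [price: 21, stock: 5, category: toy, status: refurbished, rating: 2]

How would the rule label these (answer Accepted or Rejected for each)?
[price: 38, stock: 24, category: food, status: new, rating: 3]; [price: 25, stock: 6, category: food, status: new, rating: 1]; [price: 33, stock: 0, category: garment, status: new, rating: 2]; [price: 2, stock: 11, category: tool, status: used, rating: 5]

Rejected, Rejected, Rejected, Accepted

The simplest hypothesis consistent with all the labels is: status is used AND price ≤ 12.
[price: 38, stock: 24, category: food, status: new, rating: 3] — status is new, price = 38, hence Rejected.
[price: 25, stock: 6, category: food, status: new, rating: 1] — status is new, price = 25, hence Rejected.
[price: 33, stock: 0, category: garment, status: new, rating: 2] — status is new, price = 33, hence Rejected.
[price: 2, stock: 11, category: tool, status: used, rating: 5] — status is used, price = 2, hence Accepted.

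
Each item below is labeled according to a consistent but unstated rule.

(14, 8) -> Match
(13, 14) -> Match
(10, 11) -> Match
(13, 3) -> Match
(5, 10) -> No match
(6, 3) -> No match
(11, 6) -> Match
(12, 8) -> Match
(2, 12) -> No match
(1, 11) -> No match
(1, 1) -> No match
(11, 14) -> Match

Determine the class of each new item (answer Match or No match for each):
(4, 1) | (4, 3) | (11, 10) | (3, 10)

'Match' ⟺ sum ≥ 16.
No match: (4, 1), since 4+1 = 5. No match: (4, 3), since 4+3 = 7. Match: (11, 10), since 11+10 = 21. No match: (3, 10), since 3+10 = 13.

No match, No match, Match, No match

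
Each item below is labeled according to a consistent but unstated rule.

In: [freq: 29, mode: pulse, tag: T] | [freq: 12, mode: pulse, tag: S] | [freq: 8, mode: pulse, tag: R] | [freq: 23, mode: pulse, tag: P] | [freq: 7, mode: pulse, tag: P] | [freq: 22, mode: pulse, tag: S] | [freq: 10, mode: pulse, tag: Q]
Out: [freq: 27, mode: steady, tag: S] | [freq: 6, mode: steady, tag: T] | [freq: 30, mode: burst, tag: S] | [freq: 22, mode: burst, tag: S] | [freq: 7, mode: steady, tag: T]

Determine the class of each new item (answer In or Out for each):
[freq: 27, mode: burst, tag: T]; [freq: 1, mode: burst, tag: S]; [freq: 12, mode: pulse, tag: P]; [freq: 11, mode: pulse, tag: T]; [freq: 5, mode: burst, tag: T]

Out, Out, In, In, Out

Looking at the examples, the only property every 'In' case has and every 'Out' case lacks is: mode is pulse.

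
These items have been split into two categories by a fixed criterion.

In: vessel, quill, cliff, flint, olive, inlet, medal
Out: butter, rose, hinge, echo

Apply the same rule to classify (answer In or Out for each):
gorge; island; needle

Out, In, In

The pattern is that an item is 'In' exactly when: contains 'l'.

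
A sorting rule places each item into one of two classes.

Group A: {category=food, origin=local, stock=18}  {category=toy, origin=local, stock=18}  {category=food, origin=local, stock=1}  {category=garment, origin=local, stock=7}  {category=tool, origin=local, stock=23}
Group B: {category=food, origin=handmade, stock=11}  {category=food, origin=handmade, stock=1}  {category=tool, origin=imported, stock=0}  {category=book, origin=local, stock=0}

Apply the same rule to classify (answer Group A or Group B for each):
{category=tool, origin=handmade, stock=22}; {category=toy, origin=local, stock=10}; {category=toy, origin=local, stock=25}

Group B, Group A, Group A

One predicate separates the groups cleanly: origin is local AND stock ≥ 1.
{category=tool, origin=handmade, stock=22} → origin is handmade, stock = 22 → Group B.
{category=toy, origin=local, stock=10} → origin is local, stock = 10 → Group A.
{category=toy, origin=local, stock=25} → origin is local, stock = 25 → Group A.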